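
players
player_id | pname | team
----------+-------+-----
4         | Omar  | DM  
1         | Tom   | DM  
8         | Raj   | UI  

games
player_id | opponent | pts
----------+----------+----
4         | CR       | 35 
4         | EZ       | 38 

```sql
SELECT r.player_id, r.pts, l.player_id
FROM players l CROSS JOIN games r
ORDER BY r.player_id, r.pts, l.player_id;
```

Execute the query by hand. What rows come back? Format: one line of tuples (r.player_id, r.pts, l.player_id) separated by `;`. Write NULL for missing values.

(4, 35, 1); (4, 35, 4); (4, 35, 8); (4, 38, 1); (4, 38, 4); (4, 38, 8)

CROSS JOIN pairs every row of `players` with every row of `games`: 3 × 2 = 6 rows.
After projecting and ordering:
r.player_id | r.pts | l.player_id
4 | 35 | 1
4 | 35 | 4
4 | 35 | 8
4 | 38 | 1
4 | 38 | 4
4 | 38 | 8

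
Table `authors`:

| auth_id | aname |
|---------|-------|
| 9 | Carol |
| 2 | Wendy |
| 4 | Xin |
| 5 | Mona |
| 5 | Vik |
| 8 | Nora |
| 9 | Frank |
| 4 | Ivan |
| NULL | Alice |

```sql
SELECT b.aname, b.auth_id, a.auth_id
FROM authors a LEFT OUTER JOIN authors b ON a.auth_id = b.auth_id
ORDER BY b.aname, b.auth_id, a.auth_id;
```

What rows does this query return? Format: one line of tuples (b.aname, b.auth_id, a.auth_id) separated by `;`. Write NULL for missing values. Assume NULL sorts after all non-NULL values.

(Carol, 9, 9); (Carol, 9, 9); (Frank, 9, 9); (Frank, 9, 9); (Ivan, 4, 4); (Ivan, 4, 4); (Mona, 5, 5); (Mona, 5, 5); (Nora, 8, 8); (Vik, 5, 5); (Vik, 5, 5); (Wendy, 2, 2); (Xin, 4, 4); (Xin, 4, 4); (NULL, NULL, NULL)

LEFT JOIN keeps every row from `authors a`; unmatched rows get NULL for `authors b`'s columns.
Matching on a.auth_id = b.auth_id. A NULL in a compared column never satisfies the condition.
- auth_id=9: 2 matching b row(s), so 2 row(s) emitted.
- auth_id=2: 1 matching b row(s), so 1 row(s) emitted.
- auth_id=4: 2 matching b row(s), so 2 row(s) emitted.
- auth_id=5: 2 matching b row(s), so 2 row(s) emitted.
- auth_id=5: 2 matching b row(s), so 2 row(s) emitted.
- auth_id=8: 1 matching b row(s), so 1 row(s) emitted.
- auth_id=9: 2 matching b row(s), so 2 row(s) emitted.
- auth_id=4: 2 matching b row(s), so 2 row(s) emitted.
- auth_id=NULL: no b row matches, row kept with b columns NULL.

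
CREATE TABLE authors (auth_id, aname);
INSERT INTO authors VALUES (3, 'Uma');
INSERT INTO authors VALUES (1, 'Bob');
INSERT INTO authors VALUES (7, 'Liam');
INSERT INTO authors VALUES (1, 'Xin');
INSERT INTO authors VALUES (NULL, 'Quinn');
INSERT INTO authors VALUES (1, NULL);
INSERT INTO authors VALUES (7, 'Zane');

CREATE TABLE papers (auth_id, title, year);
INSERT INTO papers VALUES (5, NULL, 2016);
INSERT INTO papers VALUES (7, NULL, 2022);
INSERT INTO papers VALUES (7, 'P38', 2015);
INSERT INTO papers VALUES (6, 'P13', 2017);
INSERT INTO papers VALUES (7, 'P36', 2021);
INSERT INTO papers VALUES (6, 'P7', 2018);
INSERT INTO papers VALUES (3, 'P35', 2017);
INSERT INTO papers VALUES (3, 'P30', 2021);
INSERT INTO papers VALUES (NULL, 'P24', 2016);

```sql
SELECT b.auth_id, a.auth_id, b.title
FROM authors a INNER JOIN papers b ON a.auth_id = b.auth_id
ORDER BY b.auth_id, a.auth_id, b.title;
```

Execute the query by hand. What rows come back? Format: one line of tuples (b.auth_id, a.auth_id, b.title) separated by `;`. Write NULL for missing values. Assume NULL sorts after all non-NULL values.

INNER JOIN keeps only pairs where the ON condition holds.
Matching on a.auth_id = b.auth_id. A NULL in a compared column never satisfies the condition.
Matched pairs: 8.

(3, 3, P30); (3, 3, P35); (7, 7, P36); (7, 7, P36); (7, 7, P38); (7, 7, P38); (7, 7, NULL); (7, 7, NULL)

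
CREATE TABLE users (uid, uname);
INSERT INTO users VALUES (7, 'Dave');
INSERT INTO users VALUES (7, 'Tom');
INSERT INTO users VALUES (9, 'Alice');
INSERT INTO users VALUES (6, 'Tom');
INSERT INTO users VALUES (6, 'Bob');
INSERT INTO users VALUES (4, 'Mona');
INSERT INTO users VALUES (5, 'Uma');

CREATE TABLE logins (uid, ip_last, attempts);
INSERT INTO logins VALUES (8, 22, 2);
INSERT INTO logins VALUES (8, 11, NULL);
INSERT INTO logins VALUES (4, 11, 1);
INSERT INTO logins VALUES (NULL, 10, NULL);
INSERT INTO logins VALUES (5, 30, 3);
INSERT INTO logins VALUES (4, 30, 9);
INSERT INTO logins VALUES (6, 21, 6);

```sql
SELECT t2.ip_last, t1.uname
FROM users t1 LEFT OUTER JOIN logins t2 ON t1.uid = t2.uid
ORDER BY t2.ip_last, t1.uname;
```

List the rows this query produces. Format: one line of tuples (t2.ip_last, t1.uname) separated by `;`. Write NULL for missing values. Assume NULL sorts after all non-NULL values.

(11, Mona); (21, Bob); (21, Tom); (30, Mona); (30, Uma); (NULL, Alice); (NULL, Dave); (NULL, Tom)

LEFT JOIN keeps every row from `users`; unmatched rows get NULL for `logins`'s columns.
Matching on t1.uid = t2.uid. A NULL in a compared column never satisfies the condition.
Matched pairs: 5; unmatched t1 rows kept: 3.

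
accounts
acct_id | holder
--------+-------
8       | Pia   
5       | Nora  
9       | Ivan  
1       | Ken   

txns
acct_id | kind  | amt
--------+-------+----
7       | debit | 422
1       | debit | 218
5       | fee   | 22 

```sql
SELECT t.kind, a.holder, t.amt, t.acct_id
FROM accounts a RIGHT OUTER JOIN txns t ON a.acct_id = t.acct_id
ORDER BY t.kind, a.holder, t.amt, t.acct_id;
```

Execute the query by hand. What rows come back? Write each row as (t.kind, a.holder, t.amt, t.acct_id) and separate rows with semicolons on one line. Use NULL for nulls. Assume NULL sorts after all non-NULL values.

RIGHT JOIN keeps every row from `txns`; unmatched rows get NULL for `accounts`'s columns.
Matching on a.acct_id = t.acct_id.
Matched pairs: 2; unmatched t rows kept: 1.

(debit, Ken, 218, 1); (debit, NULL, 422, 7); (fee, Nora, 22, 5)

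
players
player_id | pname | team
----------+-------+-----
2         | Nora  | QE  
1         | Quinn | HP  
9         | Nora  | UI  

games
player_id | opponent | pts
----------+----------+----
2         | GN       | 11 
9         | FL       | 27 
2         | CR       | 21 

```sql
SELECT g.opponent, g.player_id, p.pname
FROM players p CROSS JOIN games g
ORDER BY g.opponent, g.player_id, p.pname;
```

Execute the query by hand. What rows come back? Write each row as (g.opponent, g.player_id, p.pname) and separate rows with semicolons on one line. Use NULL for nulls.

(CR, 2, Nora); (CR, 2, Nora); (CR, 2, Quinn); (FL, 9, Nora); (FL, 9, Nora); (FL, 9, Quinn); (GN, 2, Nora); (GN, 2, Nora); (GN, 2, Quinn)

CROSS JOIN pairs every row of `players` with every row of `games`: 3 × 3 = 9 rows.
After projecting and ordering:
g.opponent | g.player_id | p.pname
CR | 2 | Nora
CR | 2 | Nora
CR | 2 | Quinn
FL | 9 | Nora
FL | 9 | Nora
FL | 9 | Quinn
GN | 2 | Nora
GN | 2 | Nora
GN | 2 | Quinn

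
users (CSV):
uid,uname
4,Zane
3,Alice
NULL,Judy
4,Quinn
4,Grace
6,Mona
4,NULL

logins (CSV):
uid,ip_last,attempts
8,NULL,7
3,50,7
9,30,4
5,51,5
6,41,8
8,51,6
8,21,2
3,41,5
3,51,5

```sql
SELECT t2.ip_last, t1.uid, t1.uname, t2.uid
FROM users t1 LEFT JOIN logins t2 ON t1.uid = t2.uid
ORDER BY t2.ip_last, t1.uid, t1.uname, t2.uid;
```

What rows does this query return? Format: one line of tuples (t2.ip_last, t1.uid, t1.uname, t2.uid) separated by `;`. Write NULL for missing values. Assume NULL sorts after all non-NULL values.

(41, 3, Alice, 3); (41, 6, Mona, 6); (50, 3, Alice, 3); (51, 3, Alice, 3); (NULL, 4, Grace, NULL); (NULL, 4, Quinn, NULL); (NULL, 4, Zane, NULL); (NULL, 4, NULL, NULL); (NULL, NULL, Judy, NULL)

LEFT JOIN keeps every row from `users`; unmatched rows get NULL for `logins`'s columns.
Matching on t1.uid = t2.uid. A NULL in a compared column never satisfies the condition.
- t1 row (uid=4): no match → kept, t2 columns NULL.
- t1 row (uid=3): matches 3 t2 row(s) → 3 output row(s).
- t1 row (uid=NULL): no match → kept, t2 columns NULL.
- t1 row (uid=4): no match → kept, t2 columns NULL.
- t1 row (uid=4): no match → kept, t2 columns NULL.
- t1 row (uid=6): matches 1 t2 row(s) → 1 output row(s).
- t1 row (uid=4): no match → kept, t2 columns NULL.
After projecting and ordering:
t2.ip_last | t1.uid | t1.uname | t2.uid
41 | 3 | Alice | 3
41 | 6 | Mona | 6
50 | 3 | Alice | 3
51 | 3 | Alice | 3
NULL | 4 | Grace | NULL
NULL | 4 | Quinn | NULL
NULL | 4 | Zane | NULL
NULL | 4 | NULL | NULL
NULL | NULL | Judy | NULL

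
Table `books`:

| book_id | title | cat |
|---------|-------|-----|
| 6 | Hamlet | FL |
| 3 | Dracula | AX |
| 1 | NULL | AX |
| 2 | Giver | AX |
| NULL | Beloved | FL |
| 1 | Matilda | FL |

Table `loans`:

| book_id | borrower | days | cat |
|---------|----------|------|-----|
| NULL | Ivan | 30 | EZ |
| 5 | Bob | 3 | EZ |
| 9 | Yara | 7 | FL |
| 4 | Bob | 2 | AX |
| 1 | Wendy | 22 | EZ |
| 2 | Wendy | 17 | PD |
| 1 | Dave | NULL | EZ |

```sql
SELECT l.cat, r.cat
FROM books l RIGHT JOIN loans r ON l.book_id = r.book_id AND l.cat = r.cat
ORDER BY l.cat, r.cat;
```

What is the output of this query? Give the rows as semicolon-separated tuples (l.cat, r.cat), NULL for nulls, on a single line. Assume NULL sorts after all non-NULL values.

(NULL, AX); (NULL, EZ); (NULL, EZ); (NULL, EZ); (NULL, EZ); (NULL, FL); (NULL, PD)

RIGHT JOIN keeps every row from `loans`; unmatched rows get NULL for `books`'s columns.
Matching on l.book_id = r.book_id AND l.cat = r.cat. A NULL in a compared column never satisfies the condition.
- l (book_id=6, cat=FL) has no partner in r.
- l (book_id=3, cat=AX) has no partner in r.
- l (book_id=1, cat=AX) has no partner in r.
- l (book_id=2, cat=AX) has no partner in r.
- l (book_id=NULL, cat=FL) has no partner in r.
- l (book_id=1, cat=FL) has no partner in r.
- plus 7 unmatched r row(s), each kept with NULL l columns.
After projecting and ordering:
l.cat | r.cat
NULL | AX
NULL | EZ
NULL | EZ
NULL | EZ
NULL | EZ
NULL | FL
NULL | PD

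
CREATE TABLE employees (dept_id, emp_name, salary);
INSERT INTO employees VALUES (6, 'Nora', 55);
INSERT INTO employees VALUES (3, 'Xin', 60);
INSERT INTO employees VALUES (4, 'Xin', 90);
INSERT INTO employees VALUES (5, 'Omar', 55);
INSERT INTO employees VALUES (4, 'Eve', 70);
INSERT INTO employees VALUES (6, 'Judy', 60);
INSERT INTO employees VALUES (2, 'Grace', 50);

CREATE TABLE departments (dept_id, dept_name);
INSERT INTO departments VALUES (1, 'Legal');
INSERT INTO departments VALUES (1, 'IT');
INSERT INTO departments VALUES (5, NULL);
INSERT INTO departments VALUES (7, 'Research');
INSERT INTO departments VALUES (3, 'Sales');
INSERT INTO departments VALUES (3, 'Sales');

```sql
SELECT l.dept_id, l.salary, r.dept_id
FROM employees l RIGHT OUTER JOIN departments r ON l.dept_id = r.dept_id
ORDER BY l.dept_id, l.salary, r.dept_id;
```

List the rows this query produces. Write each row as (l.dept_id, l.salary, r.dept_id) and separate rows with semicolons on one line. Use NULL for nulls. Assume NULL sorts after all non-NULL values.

RIGHT JOIN keeps every row from `departments`; unmatched rows get NULL for `employees`'s columns.
Matching on l.dept_id = r.dept_id.
- l[0] dept_id=6 → no match.
- l[1] dept_id=3 → 2 match(es) in r → 2 row(s).
- l[2] dept_id=4 → no match.
- l[3] dept_id=5 → 1 match(es) in r → 1 row(s).
- l[4] dept_id=4 → no match.
- l[5] dept_id=6 → no match.
- l[6] dept_id=2 → no match.
- 3 row(s) from r found no l partner → padded with NULL.
After projecting and ordering:
l.dept_id | l.salary | r.dept_id
3 | 60 | 3
3 | 60 | 3
5 | 55 | 5
NULL | NULL | 1
NULL | NULL | 1
NULL | NULL | 7

(3, 60, 3); (3, 60, 3); (5, 55, 5); (NULL, NULL, 1); (NULL, NULL, 1); (NULL, NULL, 7)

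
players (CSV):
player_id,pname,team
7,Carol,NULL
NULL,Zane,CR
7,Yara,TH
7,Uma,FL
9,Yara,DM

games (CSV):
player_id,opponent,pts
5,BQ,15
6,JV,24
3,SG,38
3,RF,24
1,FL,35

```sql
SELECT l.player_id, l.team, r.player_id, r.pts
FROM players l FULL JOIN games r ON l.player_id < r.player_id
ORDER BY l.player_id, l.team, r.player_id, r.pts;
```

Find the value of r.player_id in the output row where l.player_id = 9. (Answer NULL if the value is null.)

FULL OUTER JOIN keeps every row from both sides; unmatched rows get NULL for the other side's columns.
Matching on l.player_id < r.player_id. A NULL in a compared column never satisfies the condition.
- player_id=7: no r row matches, row kept with r columns NULL.
- player_id=NULL: no r row matches, row kept with r columns NULL.
- player_id=7: no r row matches, row kept with r columns NULL.
- player_id=7: no r row matches, row kept with r columns NULL.
- player_id=9: no r row matches, row kept with r columns NULL.
- plus 5 unmatched r row(s), each kept with NULL l columns.

NULL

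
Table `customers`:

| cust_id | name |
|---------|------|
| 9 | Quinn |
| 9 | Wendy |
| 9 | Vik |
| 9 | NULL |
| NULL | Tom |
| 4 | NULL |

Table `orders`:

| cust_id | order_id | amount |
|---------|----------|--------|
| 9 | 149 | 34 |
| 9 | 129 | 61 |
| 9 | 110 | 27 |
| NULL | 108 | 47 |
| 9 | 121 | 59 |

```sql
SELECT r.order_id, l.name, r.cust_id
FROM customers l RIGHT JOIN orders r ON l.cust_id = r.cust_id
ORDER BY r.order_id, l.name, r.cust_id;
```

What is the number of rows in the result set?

RIGHT JOIN keeps every row from `orders`; unmatched rows get NULL for `customers`'s columns.
Matching on l.cust_id = r.cust_id. A NULL in a compared column never satisfies the condition.
- cust_id=9: 4 matching r row(s), so 4 row(s) emitted.
- cust_id=9: 4 matching r row(s), so 4 row(s) emitted.
- cust_id=9: 4 matching r row(s), so 4 row(s) emitted.
- cust_id=9: 4 matching r row(s), so 4 row(s) emitted.
- cust_id=NULL: no matching r row.
- cust_id=4: no matching r row.
- 1 row(s) from r found no l partner → padded with NULL.
Total: 16 matched + 1 padded = 17 rows.

17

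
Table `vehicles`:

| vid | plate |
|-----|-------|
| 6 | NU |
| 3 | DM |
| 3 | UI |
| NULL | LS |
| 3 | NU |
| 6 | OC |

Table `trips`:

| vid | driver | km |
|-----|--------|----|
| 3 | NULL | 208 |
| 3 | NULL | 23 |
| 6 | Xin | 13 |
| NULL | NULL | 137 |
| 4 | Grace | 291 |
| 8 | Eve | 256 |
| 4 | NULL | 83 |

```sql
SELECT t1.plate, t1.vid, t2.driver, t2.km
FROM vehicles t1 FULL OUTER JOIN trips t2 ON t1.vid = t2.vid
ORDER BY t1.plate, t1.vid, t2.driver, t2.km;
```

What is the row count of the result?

13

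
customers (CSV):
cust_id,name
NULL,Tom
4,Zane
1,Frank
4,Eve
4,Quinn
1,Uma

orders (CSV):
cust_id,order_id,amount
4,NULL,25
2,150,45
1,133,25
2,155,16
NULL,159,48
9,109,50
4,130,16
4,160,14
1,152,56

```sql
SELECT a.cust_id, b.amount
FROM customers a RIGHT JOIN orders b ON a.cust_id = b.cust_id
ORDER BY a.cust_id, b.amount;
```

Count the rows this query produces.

RIGHT JOIN keeps every row from `orders`; unmatched rows get NULL for `customers`'s columns.
Matching on a.cust_id = b.cust_id. A NULL in a compared column never satisfies the condition.
Matched pairs: 13; unmatched b rows kept: 4.
Total: 13 matched + 4 padded = 17 rows.

17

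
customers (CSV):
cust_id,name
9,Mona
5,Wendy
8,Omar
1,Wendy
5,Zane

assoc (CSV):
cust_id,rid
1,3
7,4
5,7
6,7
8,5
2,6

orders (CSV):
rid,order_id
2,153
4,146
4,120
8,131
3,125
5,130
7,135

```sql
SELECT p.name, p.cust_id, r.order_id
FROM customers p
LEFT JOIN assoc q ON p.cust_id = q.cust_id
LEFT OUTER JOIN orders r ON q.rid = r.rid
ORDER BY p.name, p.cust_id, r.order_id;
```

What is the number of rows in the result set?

5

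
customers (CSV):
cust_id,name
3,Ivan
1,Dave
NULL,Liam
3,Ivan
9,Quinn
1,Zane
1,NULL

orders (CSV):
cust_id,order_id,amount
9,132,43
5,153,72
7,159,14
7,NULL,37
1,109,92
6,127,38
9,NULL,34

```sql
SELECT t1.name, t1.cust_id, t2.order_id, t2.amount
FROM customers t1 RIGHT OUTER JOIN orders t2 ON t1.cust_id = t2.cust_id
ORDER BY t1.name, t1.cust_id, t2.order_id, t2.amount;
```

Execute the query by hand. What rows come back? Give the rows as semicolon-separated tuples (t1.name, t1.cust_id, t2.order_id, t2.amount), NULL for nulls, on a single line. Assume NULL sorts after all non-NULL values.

RIGHT JOIN keeps every row from `orders`; unmatched rows get NULL for `customers`'s columns.
Matching on t1.cust_id = t2.cust_id. A NULL in a compared column never satisfies the condition.
- t1 (cust_id=3) has no partner in t2.
- t1 (cust_id=1) pairs with 1 row(s) of t2.
- t1 (cust_id=NULL) has no partner in t2.
- t1 (cust_id=3) has no partner in t2.
- t1 (cust_id=9) pairs with 2 row(s) of t2.
- t1 (cust_id=1) pairs with 1 row(s) of t2.
- t1 (cust_id=1) pairs with 1 row(s) of t2.
- 4 t2 row(s) had no t1 match → kept, t1 columns NULL.
After projecting and ordering:
t1.name | t1.cust_id | t2.order_id | t2.amount
Dave | 1 | 109 | 92
Quinn | 9 | 132 | 43
Quinn | 9 | NULL | 34
Zane | 1 | 109 | 92
NULL | 1 | 109 | 92
NULL | NULL | 127 | 38
NULL | NULL | 153 | 72
NULL | NULL | 159 | 14
NULL | NULL | NULL | 37

(Dave, 1, 109, 92); (Quinn, 9, 132, 43); (Quinn, 9, NULL, 34); (Zane, 1, 109, 92); (NULL, 1, 109, 92); (NULL, NULL, 127, 38); (NULL, NULL, 153, 72); (NULL, NULL, 159, 14); (NULL, NULL, NULL, 37)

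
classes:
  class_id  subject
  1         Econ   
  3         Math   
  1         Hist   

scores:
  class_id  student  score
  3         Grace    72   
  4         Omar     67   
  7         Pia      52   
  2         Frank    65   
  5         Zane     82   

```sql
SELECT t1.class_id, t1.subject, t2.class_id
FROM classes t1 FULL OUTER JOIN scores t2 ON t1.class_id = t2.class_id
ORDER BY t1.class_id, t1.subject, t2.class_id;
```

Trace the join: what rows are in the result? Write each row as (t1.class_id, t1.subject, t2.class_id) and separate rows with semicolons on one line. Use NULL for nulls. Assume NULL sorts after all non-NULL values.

(1, Econ, NULL); (1, Hist, NULL); (3, Math, 3); (NULL, NULL, 2); (NULL, NULL, 4); (NULL, NULL, 5); (NULL, NULL, 7)

FULL OUTER JOIN keeps every row from both sides; unmatched rows get NULL for the other side's columns.
Matching on t1.class_id = t2.class_id.
Matched pairs: 1; unmatched t1 rows kept: 2; unmatched t2 rows kept: 4.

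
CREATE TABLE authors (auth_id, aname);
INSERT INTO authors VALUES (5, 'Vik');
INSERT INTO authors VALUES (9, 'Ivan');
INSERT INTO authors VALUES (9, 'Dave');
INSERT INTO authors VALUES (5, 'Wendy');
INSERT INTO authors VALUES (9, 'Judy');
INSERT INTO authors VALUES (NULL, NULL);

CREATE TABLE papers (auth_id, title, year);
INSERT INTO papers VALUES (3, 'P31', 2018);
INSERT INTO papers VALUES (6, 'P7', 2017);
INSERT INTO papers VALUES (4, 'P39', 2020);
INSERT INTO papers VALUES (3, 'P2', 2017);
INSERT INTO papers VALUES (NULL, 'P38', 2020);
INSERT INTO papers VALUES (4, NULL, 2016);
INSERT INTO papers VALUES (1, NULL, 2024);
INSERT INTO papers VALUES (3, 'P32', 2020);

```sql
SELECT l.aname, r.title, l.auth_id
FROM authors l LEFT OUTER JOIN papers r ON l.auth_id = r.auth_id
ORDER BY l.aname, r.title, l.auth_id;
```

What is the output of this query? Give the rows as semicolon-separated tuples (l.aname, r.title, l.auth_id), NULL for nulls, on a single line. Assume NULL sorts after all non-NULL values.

LEFT JOIN keeps every row from `authors`; unmatched rows get NULL for `papers`'s columns.
Matching on l.auth_id = r.auth_id. A NULL in a compared column never satisfies the condition.
- l (auth_id=5) has no partner → padded with NULL.
- l (auth_id=9) has no partner → padded with NULL.
- l (auth_id=9) has no partner → padded with NULL.
- l (auth_id=5) has no partner → padded with NULL.
- l (auth_id=9) has no partner → padded with NULL.
- l (auth_id=NULL) has no partner → padded with NULL.
After projecting and ordering:
l.aname | r.title | l.auth_id
Dave | NULL | 9
Ivan | NULL | 9
Judy | NULL | 9
Vik | NULL | 5
Wendy | NULL | 5
NULL | NULL | NULL

(Dave, NULL, 9); (Ivan, NULL, 9); (Judy, NULL, 9); (Vik, NULL, 5); (Wendy, NULL, 5); (NULL, NULL, NULL)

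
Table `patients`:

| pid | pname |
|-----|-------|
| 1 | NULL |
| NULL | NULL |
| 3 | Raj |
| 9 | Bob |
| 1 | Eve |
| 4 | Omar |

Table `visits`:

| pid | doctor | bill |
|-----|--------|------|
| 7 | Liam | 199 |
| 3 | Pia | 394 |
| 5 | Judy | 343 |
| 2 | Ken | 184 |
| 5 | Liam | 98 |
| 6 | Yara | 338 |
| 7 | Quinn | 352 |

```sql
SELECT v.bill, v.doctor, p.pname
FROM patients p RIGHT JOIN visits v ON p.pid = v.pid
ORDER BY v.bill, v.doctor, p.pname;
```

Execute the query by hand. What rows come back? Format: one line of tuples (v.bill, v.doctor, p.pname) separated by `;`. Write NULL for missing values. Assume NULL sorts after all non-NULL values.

RIGHT JOIN keeps every row from `visits`; unmatched rows get NULL for `patients`'s columns.
Matching on p.pid = v.pid. A NULL in a compared column never satisfies the condition.
Matched pairs: 1; unmatched v rows kept: 6.

(98, Liam, NULL); (184, Ken, NULL); (199, Liam, NULL); (338, Yara, NULL); (343, Judy, NULL); (352, Quinn, NULL); (394, Pia, Raj)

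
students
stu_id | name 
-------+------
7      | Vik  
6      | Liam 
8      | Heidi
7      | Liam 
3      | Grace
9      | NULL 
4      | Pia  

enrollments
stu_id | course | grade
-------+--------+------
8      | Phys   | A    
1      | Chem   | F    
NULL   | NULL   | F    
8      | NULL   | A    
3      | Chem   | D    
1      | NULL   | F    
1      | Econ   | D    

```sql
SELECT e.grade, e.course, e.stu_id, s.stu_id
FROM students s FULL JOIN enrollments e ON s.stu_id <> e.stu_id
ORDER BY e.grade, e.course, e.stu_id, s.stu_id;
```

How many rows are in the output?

FULL OUTER JOIN keeps every row from both sides; unmatched rows get NULL for the other side's columns.
Matching on s.stu_id <> e.stu_id. A NULL in a compared column never satisfies the condition.
Matched pairs: 39; unmatched s rows kept: 0; unmatched e rows kept: 1.
Total: 39 matched + 1 padded = 40 rows.

40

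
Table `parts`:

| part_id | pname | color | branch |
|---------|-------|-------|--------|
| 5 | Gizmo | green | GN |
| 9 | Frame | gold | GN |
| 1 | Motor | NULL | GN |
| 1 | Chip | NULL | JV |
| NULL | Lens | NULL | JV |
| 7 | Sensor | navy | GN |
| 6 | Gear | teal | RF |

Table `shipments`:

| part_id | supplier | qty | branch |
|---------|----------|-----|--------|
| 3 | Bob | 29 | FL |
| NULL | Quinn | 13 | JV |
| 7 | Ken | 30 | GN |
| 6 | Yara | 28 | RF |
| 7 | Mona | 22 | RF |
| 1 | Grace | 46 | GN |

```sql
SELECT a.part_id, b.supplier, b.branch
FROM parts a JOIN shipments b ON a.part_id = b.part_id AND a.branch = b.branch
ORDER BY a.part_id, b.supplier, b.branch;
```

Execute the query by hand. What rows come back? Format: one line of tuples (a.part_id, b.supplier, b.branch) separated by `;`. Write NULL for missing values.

(1, Grace, GN); (6, Yara, RF); (7, Ken, GN)

INNER JOIN keeps only pairs where the ON condition holds.
Matching on a.part_id = b.part_id AND a.branch = b.branch. A NULL in a compared column never satisfies the condition.
Matched pairs: 3.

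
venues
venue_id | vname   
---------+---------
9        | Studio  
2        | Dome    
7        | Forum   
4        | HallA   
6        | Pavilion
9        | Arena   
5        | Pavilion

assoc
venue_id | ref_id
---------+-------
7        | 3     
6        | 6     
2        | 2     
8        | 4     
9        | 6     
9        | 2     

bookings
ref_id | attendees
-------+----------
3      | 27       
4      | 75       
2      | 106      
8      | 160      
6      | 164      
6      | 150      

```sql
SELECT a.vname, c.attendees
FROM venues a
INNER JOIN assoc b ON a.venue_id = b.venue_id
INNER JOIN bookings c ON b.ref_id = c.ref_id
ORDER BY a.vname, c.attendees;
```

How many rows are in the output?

10

Evaluate left to right. First `venues a INNER JOIN assoc b` on venue_id: 7 row(s).
Then INNER JOIN `bookings c` on ref_id: keep only rows whose b.ref_id appears in c.
Result: 10 row(s).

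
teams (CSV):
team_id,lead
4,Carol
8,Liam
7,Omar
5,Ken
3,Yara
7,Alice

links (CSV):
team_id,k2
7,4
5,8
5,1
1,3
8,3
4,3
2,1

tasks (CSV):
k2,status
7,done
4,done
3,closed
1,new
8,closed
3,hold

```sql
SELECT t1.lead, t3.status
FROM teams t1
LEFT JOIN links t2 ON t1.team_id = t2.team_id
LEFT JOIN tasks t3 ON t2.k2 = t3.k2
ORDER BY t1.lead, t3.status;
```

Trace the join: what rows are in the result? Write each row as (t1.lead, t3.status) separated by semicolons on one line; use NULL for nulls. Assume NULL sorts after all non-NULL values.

Evaluate left to right. First `teams t1 LEFT JOIN links t2` on team_id: 7 row(s).
Then LEFT JOIN `tasks t3` on k2: each of those 7 rows is kept; rows whose t2.k2 has no match in t3 get NULL for t3's columns.

(Alice, done); (Carol, closed); (Carol, hold); (Ken, closed); (Ken, new); (Liam, closed); (Liam, hold); (Omar, done); (Yara, NULL)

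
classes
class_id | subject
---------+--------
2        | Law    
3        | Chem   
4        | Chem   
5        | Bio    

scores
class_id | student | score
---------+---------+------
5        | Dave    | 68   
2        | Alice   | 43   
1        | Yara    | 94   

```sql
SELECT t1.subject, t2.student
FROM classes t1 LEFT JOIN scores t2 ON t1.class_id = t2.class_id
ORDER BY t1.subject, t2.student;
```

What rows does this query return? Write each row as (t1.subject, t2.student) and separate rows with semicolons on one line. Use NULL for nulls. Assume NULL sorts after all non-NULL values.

(Bio, Dave); (Chem, NULL); (Chem, NULL); (Law, Alice)

LEFT JOIN keeps every row from `classes`; unmatched rows get NULL for `scores`'s columns.
Matching on t1.class_id = t2.class_id.
Matched pairs: 2; unmatched t1 rows kept: 2.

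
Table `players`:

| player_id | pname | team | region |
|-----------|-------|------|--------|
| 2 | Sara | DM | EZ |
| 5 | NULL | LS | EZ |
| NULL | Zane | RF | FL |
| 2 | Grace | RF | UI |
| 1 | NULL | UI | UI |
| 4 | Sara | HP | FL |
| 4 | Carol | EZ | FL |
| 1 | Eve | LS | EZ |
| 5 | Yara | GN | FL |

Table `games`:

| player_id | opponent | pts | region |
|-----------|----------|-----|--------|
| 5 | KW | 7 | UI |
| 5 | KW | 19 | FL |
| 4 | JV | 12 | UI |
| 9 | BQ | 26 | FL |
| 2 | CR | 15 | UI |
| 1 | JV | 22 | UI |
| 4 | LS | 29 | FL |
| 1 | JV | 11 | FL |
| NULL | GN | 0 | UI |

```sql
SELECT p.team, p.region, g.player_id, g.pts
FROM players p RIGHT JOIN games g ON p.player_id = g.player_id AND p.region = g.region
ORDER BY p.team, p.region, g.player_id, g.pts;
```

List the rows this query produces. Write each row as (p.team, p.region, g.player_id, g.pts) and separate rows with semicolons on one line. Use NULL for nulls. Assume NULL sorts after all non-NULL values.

(EZ, FL, 4, 29); (GN, FL, 5, 19); (HP, FL, 4, 29); (RF, UI, 2, 15); (UI, UI, 1, 22); (NULL, NULL, 1, 11); (NULL, NULL, 4, 12); (NULL, NULL, 5, 7); (NULL, NULL, 9, 26); (NULL, NULL, NULL, 0)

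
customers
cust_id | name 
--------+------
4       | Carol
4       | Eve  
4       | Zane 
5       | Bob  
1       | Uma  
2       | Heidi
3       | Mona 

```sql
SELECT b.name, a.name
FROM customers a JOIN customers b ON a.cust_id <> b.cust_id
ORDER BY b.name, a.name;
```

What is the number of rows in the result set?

36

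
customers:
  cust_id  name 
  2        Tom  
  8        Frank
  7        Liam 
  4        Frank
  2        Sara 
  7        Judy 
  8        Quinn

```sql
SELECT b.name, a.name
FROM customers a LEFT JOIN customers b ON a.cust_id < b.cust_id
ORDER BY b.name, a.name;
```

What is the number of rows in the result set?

LEFT JOIN keeps every row from `customers a`; unmatched rows get NULL for `customers b`'s columns.
Matching on a.cust_id < b.cust_id.
- a row (cust_id=2): matches 5 b row(s) → 5 output row(s).
- a row (cust_id=8): no match → kept, b columns NULL.
- a row (cust_id=7): matches 2 b row(s) → 2 output row(s).
- a row (cust_id=4): matches 4 b row(s) → 4 output row(s).
- a row (cust_id=2): matches 5 b row(s) → 5 output row(s).
- a row (cust_id=7): matches 2 b row(s) → 2 output row(s).
- a row (cust_id=8): no match → kept, b columns NULL.
Total: 18 matched + 2 padded = 20 rows.

20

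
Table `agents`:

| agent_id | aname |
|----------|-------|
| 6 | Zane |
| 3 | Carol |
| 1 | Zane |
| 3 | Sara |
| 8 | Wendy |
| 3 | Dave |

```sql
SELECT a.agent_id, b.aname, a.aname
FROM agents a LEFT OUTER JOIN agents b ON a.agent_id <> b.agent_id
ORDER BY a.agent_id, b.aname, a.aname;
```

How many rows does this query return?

LEFT JOIN keeps every row from `agents a`; unmatched rows get NULL for `agents b`'s columns.
Matching on a.agent_id <> b.agent_id.
Matched pairs: 24; unmatched a rows kept: 0.
Total: 24 rows.

24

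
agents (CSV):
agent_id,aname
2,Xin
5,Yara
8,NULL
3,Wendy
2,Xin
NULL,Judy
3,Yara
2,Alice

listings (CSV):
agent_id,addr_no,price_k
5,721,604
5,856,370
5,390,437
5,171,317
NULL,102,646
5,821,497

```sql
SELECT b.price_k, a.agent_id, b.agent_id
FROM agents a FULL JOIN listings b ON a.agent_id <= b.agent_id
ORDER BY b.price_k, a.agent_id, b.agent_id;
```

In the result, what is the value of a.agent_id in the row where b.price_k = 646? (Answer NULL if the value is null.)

NULL

FULL OUTER JOIN keeps every row from both sides; unmatched rows get NULL for the other side's columns.
Matching on a.agent_id <= b.agent_id. A NULL in a compared column never satisfies the condition.
- agent_id=2: 5 matching b row(s), so 5 row(s) emitted.
- agent_id=5: 5 matching b row(s), so 5 row(s) emitted.
- agent_id=8: no b row matches, row kept with b columns NULL.
- agent_id=3: 5 matching b row(s), so 5 row(s) emitted.
- agent_id=2: 5 matching b row(s), so 5 row(s) emitted.
- agent_id=NULL: no b row matches, row kept with b columns NULL.
- agent_id=3: 5 matching b row(s), so 5 row(s) emitted.
- agent_id=2: 5 matching b row(s), so 5 row(s) emitted.
- plus 1 unmatched b row(s), each kept with NULL a columns.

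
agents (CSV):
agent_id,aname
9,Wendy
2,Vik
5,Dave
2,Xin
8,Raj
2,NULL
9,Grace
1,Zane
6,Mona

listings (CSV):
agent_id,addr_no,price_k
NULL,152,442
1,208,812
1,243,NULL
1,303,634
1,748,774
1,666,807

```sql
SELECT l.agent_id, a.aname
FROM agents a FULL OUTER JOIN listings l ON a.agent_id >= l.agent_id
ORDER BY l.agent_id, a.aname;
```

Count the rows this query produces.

FULL OUTER JOIN keeps every row from both sides; unmatched rows get NULL for the other side's columns.
Matching on a.agent_id >= l.agent_id. A NULL in a compared column never satisfies the condition.
Matched pairs: 45; unmatched a rows kept: 0; unmatched l rows kept: 1.
Total: 45 matched + 1 padded = 46 rows.

46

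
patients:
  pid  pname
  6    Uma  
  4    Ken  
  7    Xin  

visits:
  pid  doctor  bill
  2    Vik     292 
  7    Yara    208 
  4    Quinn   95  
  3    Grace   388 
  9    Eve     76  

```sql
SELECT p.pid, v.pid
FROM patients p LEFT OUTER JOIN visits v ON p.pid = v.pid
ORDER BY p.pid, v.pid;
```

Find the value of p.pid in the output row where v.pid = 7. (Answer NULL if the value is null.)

7

LEFT JOIN keeps every row from `patients`; unmatched rows get NULL for `visits`'s columns.
Matching on p.pid = v.pid.
- p row (pid=6): no match → kept, v columns NULL.
- p row (pid=4): matches 1 v row(s) → 1 output row(s).
- p row (pid=7): matches 1 v row(s) → 1 output row(s).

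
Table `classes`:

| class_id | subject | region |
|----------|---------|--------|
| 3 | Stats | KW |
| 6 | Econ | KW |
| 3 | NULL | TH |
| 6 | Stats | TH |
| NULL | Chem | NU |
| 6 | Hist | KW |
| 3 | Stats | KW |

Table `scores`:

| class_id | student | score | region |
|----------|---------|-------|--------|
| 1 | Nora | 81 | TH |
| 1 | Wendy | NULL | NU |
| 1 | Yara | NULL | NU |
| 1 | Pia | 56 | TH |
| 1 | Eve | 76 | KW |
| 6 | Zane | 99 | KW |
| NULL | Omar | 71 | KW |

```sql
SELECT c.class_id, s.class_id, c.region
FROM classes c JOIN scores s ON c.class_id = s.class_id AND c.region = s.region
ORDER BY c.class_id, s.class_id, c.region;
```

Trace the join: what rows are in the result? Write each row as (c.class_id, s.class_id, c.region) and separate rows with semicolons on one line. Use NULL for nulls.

(6, 6, KW); (6, 6, KW)

INNER JOIN keeps only pairs where the ON condition holds.
Matching on c.class_id = s.class_id AND c.region = s.region. A NULL in a compared column never satisfies the condition.
- class_id=3, region=KW: no matching s row, dropped.
- class_id=6, region=KW: 1 matching s row(s), so 1 row(s) emitted.
- class_id=3, region=TH: no matching s row, dropped.
- class_id=6, region=TH: no matching s row, dropped.
- class_id=NULL, region=NU: no matching s row, dropped.
- class_id=6, region=KW: 1 matching s row(s), so 1 row(s) emitted.
- class_id=3, region=KW: no matching s row, dropped.
After projecting and ordering:
c.class_id | s.class_id | c.region
6 | 6 | KW
6 | 6 | KW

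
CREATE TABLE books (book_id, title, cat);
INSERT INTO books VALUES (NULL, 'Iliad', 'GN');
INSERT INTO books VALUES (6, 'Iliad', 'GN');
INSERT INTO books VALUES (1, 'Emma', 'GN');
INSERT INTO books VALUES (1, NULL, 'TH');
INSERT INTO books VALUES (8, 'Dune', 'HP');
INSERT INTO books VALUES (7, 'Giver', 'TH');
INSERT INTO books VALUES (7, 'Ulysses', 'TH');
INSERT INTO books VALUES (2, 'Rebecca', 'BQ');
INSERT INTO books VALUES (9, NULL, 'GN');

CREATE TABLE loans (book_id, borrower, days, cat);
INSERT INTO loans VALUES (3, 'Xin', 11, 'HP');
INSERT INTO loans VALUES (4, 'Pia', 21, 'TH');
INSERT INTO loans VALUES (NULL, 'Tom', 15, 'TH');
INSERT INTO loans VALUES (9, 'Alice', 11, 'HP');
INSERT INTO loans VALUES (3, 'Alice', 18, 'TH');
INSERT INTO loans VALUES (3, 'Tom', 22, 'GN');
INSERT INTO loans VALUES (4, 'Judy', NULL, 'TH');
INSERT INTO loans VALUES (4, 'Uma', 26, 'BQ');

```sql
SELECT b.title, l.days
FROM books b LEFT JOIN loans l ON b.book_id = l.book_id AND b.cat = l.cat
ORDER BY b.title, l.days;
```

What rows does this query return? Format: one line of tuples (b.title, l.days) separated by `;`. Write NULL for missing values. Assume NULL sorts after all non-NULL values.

LEFT JOIN keeps every row from `books`; unmatched rows get NULL for `loans`'s columns.
Matching on b.book_id = l.book_id AND b.cat = l.cat. A NULL in a compared column never satisfies the condition.
- b[0] book_id=NULL, cat=GN → no match; kept with NULLs on the l side.
- b[1] book_id=6, cat=GN → no match; kept with NULLs on the l side.
- b[2] book_id=1, cat=GN → no match; kept with NULLs on the l side.
- b[3] book_id=1, cat=TH → no match; kept with NULLs on the l side.
- b[4] book_id=8, cat=HP → no match; kept with NULLs on the l side.
- b[5] book_id=7, cat=TH → no match; kept with NULLs on the l side.
- b[6] book_id=7, cat=TH → no match; kept with NULLs on the l side.
- b[7] book_id=2, cat=BQ → no match; kept with NULLs on the l side.
- b[8] book_id=9, cat=GN → no match; kept with NULLs on the l side.
After projecting and ordering:
b.title | l.days
Dune | NULL
Emma | NULL
Giver | NULL
Iliad | NULL
Iliad | NULL
Rebecca | NULL
Ulysses | NULL
NULL | NULL
NULL | NULL

(Dune, NULL); (Emma, NULL); (Giver, NULL); (Iliad, NULL); (Iliad, NULL); (Rebecca, NULL); (Ulysses, NULL); (NULL, NULL); (NULL, NULL)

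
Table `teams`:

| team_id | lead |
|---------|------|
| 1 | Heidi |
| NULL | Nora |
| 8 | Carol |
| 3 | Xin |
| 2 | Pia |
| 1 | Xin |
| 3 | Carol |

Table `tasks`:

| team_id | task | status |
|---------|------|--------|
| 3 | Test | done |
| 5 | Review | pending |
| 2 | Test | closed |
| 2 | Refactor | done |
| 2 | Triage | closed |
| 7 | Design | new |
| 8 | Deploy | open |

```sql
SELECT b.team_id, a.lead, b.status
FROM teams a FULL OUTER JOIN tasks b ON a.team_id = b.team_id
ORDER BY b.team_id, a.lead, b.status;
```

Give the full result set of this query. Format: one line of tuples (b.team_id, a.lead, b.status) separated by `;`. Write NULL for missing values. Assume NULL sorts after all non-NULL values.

(2, Pia, closed); (2, Pia, closed); (2, Pia, done); (3, Carol, done); (3, Xin, done); (5, NULL, pending); (7, NULL, new); (8, Carol, open); (NULL, Heidi, NULL); (NULL, Nora, NULL); (NULL, Xin, NULL)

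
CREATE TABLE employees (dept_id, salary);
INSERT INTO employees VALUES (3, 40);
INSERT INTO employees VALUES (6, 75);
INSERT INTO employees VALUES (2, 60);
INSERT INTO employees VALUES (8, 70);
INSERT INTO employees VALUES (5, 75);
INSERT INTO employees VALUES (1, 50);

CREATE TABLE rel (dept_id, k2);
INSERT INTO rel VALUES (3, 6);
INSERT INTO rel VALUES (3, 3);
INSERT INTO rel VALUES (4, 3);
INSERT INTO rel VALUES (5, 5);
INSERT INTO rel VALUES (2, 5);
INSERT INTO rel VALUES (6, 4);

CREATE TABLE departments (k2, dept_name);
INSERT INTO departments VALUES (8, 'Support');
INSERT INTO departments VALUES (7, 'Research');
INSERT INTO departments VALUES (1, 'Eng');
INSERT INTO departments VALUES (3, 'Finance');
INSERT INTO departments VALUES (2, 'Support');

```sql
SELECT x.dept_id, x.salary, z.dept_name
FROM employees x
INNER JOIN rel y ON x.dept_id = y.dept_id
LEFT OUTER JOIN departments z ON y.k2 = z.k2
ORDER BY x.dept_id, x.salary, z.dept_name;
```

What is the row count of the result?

5

Step 1 — x INNER JOIN y on dept_id → 5 row(s).
Then LEFT JOIN `departments z` on k2: each of those 5 rows is kept; rows whose y.k2 has no match in z get NULL for z's columns.
Result: 5 row(s).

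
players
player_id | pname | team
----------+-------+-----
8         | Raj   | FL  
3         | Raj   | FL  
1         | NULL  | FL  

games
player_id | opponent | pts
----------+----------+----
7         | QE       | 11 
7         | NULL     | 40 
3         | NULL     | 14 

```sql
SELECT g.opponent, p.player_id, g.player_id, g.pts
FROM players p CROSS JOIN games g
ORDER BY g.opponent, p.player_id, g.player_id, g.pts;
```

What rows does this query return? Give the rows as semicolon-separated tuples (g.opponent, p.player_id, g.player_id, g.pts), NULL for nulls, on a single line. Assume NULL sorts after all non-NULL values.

(QE, 1, 7, 11); (QE, 3, 7, 11); (QE, 8, 7, 11); (NULL, 1, 3, 14); (NULL, 1, 7, 40); (NULL, 3, 3, 14); (NULL, 3, 7, 40); (NULL, 8, 3, 14); (NULL, 8, 7, 40)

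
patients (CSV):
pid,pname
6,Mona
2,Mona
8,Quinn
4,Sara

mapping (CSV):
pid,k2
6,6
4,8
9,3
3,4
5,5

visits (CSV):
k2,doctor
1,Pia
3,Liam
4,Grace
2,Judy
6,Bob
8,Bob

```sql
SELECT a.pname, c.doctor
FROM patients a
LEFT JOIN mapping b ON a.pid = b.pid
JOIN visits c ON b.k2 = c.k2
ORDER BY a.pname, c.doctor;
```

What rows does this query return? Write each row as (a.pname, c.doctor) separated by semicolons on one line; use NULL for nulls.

(Mona, Bob); (Sara, Bob)

Evaluate left to right. First `patients a LEFT JOIN mapping b` on pid: 4 row(s).
Then INNER JOIN `visits c` on k2: keep only rows whose b.k2 appears in c.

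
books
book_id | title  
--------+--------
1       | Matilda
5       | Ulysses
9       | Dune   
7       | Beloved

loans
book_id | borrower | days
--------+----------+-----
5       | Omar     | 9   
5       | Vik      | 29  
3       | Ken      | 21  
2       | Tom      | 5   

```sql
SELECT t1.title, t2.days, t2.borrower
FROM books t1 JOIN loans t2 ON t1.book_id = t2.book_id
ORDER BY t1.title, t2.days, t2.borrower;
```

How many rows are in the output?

2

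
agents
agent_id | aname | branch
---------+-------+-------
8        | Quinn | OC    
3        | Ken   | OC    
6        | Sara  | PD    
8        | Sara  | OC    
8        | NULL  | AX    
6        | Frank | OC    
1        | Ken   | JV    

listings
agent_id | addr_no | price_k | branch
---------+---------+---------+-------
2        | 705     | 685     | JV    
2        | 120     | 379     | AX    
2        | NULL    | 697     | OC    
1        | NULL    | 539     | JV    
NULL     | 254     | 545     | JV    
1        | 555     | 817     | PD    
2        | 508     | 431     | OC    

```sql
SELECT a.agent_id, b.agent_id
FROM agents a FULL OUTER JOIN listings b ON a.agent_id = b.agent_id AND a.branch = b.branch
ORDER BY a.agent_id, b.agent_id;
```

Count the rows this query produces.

13

FULL OUTER JOIN keeps every row from both sides; unmatched rows get NULL for the other side's columns.
Matching on a.agent_id = b.agent_id AND a.branch = b.branch. A NULL in a compared column never satisfies the condition.
- agent_id=8, branch=OC: no b row matches, row kept with b columns NULL.
- agent_id=3, branch=OC: no b row matches, row kept with b columns NULL.
- agent_id=6, branch=PD: no b row matches, row kept with b columns NULL.
- agent_id=8, branch=OC: no b row matches, row kept with b columns NULL.
- agent_id=8, branch=AX: no b row matches, row kept with b columns NULL.
- agent_id=6, branch=OC: no b row matches, row kept with b columns NULL.
- agent_id=1, branch=JV: 1 matching b row(s), so 1 row(s) emitted.
- 6 b row(s) had no a match → kept, a columns NULL.
Total: 1 matched + 12 padded = 13 rows.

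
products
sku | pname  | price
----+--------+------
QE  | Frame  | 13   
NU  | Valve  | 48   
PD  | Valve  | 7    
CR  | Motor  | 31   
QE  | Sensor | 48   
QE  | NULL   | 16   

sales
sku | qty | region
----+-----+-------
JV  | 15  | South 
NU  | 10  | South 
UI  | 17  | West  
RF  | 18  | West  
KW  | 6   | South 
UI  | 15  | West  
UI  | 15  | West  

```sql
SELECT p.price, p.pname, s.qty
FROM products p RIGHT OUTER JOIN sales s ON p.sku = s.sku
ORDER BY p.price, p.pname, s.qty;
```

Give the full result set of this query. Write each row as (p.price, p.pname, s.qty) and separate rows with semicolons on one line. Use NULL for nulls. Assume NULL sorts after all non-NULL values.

(48, Valve, 10); (NULL, NULL, 6); (NULL, NULL, 15); (NULL, NULL, 15); (NULL, NULL, 15); (NULL, NULL, 17); (NULL, NULL, 18)

RIGHT JOIN keeps every row from `sales`; unmatched rows get NULL for `products`'s columns.
Matching on p.sku = s.sku.
- p row (sku=QE): no match.
- p row (sku=NU): matches 1 s row(s) → 1 output row(s).
- p row (sku=PD): no match.
- p row (sku=CR): no match.
- p row (sku=QE): no match.
- p row (sku=QE): no match.
- 6 s row(s) had no p match → kept, p columns NULL.
After projecting and ordering:
p.price | p.pname | s.qty
48 | Valve | 10
NULL | NULL | 6
NULL | NULL | 15
NULL | NULL | 15
NULL | NULL | 15
NULL | NULL | 17
NULL | NULL | 18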